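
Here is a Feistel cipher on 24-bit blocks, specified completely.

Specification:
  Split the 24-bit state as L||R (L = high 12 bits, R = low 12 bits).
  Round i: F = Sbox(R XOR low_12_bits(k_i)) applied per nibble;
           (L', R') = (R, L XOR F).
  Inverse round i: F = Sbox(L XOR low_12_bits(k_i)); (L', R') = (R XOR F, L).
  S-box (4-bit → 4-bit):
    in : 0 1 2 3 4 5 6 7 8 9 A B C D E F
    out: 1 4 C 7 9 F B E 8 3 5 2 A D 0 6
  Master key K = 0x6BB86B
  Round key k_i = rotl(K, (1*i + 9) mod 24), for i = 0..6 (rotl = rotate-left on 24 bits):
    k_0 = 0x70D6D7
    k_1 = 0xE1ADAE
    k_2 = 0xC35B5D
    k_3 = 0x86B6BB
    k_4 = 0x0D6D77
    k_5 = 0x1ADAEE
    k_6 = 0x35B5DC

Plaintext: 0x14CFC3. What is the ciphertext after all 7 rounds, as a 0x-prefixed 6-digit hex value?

s_0 = plaintext = 0x14CFC3
s_1 = Round(s_0, k_0) = 0xFC3205
s_2 = Round(s_1, k_1) = 0x205991
s_3 = Round(s_2, k_2) = 0x991EAF
s_4 = Round(s_3, k_3) = 0xEAF1D8
s_5 = Round(s_4, k_4) = 0x1D84F9
s_6 = Round(s_5, k_5) = 0x4F9196
s_7 = Round(s_6, k_6) = 0x196D6C

0x196D6C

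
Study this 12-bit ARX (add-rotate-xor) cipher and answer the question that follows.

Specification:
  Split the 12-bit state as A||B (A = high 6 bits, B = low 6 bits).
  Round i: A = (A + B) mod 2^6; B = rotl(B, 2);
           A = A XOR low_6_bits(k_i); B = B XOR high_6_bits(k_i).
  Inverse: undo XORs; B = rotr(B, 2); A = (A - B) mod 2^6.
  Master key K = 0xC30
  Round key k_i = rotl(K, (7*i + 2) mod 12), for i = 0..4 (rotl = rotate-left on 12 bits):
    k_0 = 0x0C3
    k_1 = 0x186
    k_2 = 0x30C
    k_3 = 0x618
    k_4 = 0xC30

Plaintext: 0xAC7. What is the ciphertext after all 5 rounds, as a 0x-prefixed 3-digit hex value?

0x7A9

s_0 = plaintext = 0xAC7
s_1 = Round(s_0, k_0) = 0xC5F
s_2 = Round(s_1, k_1) = 0x5BB
s_3 = Round(s_2, k_2) = 0x763
s_4 = Round(s_3, k_3) = 0x616
s_5 = Round(s_4, k_4) = 0x7A9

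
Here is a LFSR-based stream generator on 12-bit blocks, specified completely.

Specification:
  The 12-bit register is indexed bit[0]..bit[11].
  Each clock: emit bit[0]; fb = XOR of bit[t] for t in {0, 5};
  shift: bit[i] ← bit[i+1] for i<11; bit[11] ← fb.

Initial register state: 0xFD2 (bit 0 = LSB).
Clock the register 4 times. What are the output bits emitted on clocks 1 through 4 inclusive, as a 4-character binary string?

reg_0 = 0xFD2
clock 1: out=0, reg = 0x7E9
clock 2: out=1, reg = 0x3F4
clock 3: out=0, reg = 0x9FA
clock 4: out=0, reg = 0xCFD

0100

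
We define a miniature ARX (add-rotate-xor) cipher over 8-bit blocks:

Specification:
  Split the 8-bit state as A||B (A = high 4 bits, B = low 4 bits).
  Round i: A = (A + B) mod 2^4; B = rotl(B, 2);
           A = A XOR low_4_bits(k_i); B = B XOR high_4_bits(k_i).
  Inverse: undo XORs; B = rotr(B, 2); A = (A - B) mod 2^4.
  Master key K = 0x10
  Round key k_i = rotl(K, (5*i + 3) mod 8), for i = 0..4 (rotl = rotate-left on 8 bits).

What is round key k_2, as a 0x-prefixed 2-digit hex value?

0x02

K = 0x10
k_0 = rotl(K, (5*0+3) mod 8) = rotl(K, 3) = 0x80
k_1 = rotl(K, (5*1+3) mod 8) = rotl(K, 0) = 0x10
k_2 = rotl(K, (5*2+3) mod 8) = rotl(K, 5) = 0x02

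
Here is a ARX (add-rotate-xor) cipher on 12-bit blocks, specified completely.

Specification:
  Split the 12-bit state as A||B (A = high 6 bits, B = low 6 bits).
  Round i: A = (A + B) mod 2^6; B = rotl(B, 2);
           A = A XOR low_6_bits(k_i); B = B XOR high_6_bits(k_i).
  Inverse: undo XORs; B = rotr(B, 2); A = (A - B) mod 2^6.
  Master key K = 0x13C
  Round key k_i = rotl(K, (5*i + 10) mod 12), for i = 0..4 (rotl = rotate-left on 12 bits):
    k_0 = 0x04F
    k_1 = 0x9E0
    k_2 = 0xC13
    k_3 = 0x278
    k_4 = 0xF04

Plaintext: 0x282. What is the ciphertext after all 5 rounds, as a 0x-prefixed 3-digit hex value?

s_0 = plaintext = 0x282
s_1 = Round(s_0, k_0) = 0x0C9
s_2 = Round(s_1, k_1) = 0xB03
s_3 = Round(s_2, k_2) = 0xF3C
s_4 = Round(s_3, k_3) = 0x03A
s_5 = Round(s_4, k_4) = 0xF97

0xF97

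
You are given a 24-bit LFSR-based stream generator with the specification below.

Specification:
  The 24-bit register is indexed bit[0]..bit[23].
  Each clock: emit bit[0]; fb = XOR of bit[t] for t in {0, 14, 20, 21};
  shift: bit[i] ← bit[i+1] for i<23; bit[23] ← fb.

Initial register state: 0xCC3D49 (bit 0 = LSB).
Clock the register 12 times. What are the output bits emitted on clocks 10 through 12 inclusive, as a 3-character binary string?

011

reg_0 = 0xCC3D49
clock 1: out=1, reg = 0xE61EA4
clock 2: out=0, reg = 0xF30F52
clock 3: out=0, reg = 0x7987A9
clock 4: out=1, reg = 0xBCC3D4
clock 5: out=0, reg = 0xDE61EA
clock 6: out=0, reg = 0x6F30F5
clock 7: out=1, reg = 0x37987A
clock 8: out=0, reg = 0x1BCC3D
clock 9: out=1, reg = 0x8DE61E
clock 10: out=0, reg = 0xC6F30F
clock 11: out=1, reg = 0x637987
clock 12: out=1, reg = 0xB1BCC3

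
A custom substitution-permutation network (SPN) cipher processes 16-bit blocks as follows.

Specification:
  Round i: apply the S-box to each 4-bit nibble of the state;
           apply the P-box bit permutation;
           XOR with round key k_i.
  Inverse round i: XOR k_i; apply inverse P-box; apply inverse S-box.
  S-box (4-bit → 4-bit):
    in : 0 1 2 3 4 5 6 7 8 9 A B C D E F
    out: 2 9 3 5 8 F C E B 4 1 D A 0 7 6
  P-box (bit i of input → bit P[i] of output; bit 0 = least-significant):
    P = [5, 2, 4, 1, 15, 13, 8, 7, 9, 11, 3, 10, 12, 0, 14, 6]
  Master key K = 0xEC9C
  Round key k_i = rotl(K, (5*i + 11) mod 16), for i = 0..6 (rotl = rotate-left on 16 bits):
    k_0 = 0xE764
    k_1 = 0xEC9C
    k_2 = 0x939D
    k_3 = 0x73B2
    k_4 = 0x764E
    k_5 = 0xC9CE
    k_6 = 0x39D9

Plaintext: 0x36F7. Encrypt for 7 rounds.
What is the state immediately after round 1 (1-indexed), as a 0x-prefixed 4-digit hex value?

s_0 = plaintext = 0x36F7
s_1 = Round(s_0, k_0) = 0x927A
s_2 = Round(s_1, k_1) = 0x873C
s_3 = Round(s_2, k_2) = 0x0ED2
s_4 = Round(s_3, k_3) = 0x799F
s_5 = Round(s_4, k_4) = 0x3713
s_6 = Round(s_5, k_5) = 0x1576
s_7 = Round(s_6, k_6) = 0x0603

0x927A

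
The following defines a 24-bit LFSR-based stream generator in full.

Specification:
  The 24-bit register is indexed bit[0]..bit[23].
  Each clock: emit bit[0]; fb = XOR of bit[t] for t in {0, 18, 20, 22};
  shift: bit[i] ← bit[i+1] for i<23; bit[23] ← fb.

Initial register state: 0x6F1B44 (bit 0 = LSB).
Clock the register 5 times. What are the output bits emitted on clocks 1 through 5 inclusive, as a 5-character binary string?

00100

reg_0 = 0x6F1B44
clock 1: out=0, reg = 0x378DA2
clock 2: out=0, reg = 0x1BC6D1
clock 3: out=1, reg = 0x0DE368
clock 4: out=0, reg = 0x86F1B4
clock 5: out=0, reg = 0xC378DA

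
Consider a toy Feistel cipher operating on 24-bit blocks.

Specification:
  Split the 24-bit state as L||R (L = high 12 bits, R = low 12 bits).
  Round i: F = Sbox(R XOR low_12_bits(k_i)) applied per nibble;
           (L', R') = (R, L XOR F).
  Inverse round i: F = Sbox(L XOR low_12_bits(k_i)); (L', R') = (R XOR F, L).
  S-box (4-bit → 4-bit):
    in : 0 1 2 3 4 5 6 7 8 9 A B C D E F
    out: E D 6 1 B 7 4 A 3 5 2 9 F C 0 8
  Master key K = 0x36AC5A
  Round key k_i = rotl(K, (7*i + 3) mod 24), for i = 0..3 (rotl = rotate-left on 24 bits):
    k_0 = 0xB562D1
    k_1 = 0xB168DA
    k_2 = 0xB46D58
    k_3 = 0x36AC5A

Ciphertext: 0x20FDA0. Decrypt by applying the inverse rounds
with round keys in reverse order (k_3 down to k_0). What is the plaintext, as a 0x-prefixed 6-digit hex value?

s_0 = ciphertext = 0x20FDA0
s_1 = InvRound(s_0, k_3) = 0xDD720F
s_2 = InvRound(s_1, k_2) = 0xC37DD7
s_3 = InvRound(s_2, k_1) = 0x6DBC37
s_4 = InvRound(s_3, k_0) = 0x7D56DB

0x7D56DB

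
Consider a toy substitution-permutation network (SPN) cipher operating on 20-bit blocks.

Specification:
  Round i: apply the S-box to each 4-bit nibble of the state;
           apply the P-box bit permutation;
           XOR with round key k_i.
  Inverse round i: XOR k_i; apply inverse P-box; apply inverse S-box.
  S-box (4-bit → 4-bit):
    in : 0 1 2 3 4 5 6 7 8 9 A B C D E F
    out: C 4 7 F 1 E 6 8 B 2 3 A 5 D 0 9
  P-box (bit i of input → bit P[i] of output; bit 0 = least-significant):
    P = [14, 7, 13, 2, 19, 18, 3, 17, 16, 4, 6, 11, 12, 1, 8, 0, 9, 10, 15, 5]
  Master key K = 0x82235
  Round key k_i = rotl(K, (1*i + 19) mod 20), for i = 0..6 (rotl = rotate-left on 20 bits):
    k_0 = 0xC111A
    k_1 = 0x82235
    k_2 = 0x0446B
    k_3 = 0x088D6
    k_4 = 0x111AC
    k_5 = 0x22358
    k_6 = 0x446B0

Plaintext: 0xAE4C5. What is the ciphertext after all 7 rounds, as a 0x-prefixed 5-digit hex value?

0x519FC

s_0 = plaintext = 0xAE4C5
s_1 = Round(s_0, k_0) = 0x53796
s_2 = Round(s_1, k_1) = 0xC9F96
s_3 = Round(s_2, k_2) = 0x5EEE9
s_4 = Round(s_3, k_3) = 0x00C76
s_5 = Round(s_4, k_4) = 0x2B04D
s_6 = Round(s_5, k_5) = 0xACD1F
s_7 = Round(s_6, k_6) = 0x519FC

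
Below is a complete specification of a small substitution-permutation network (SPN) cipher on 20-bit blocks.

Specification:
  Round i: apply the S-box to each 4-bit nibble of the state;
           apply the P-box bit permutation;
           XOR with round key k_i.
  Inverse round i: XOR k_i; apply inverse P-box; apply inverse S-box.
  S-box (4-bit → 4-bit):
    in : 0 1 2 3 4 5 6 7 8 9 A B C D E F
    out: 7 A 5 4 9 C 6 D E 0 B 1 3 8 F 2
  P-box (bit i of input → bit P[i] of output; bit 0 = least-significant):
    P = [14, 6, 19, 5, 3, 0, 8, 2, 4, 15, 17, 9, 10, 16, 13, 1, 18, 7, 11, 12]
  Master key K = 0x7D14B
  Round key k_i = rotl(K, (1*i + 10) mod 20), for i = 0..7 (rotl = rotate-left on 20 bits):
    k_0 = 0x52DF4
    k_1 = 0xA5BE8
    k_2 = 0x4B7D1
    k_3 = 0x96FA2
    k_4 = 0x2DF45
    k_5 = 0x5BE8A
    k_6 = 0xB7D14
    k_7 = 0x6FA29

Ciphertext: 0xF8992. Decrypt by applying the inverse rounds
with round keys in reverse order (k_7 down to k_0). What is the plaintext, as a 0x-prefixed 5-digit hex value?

s_0 = ciphertext = 0xF8992
s_1 = InvRound(s_0, k_7) = 0x18407
s_2 = InvRound(s_1, k_6) = 0x55062
s_3 = InvRound(s_2, k_5) = 0x621BA
s_4 = InvRound(s_3, k_4) = 0xE7AAA
s_5 = InvRound(s_4, k_3) = 0x4C329
s_6 = InvRound(s_5, k_2) = 0x12BBA
s_7 = InvRound(s_6, k_1) = 0xD8290
s_8 = InvRound(s_7, k_0) = 0x32158

0x32158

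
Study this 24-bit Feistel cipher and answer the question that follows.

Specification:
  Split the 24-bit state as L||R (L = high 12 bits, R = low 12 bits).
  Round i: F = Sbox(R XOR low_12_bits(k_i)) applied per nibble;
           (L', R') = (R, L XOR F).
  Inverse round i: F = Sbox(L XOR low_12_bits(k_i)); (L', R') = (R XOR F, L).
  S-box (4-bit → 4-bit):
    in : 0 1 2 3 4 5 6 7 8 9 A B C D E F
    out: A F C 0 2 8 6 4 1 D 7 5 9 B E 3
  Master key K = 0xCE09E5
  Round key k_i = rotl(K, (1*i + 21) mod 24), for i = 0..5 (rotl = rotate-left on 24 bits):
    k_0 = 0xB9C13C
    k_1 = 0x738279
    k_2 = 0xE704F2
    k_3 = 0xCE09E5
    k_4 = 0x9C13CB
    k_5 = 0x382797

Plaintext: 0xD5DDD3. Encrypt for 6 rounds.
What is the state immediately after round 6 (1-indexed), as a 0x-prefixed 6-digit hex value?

0x12F3B6

s_0 = plaintext = 0xD5DDD3
s_1 = Round(s_0, k_0) = 0xDD34BE
s_2 = Round(s_1, k_1) = 0x4BEB47
s_3 = Round(s_2, k_2) = 0xB477E6
s_4 = Round(s_3, k_3) = 0x7E65E7
s_5 = Round(s_4, k_4) = 0x5E712F
s_6 = Round(s_5, k_5) = 0x12F3B6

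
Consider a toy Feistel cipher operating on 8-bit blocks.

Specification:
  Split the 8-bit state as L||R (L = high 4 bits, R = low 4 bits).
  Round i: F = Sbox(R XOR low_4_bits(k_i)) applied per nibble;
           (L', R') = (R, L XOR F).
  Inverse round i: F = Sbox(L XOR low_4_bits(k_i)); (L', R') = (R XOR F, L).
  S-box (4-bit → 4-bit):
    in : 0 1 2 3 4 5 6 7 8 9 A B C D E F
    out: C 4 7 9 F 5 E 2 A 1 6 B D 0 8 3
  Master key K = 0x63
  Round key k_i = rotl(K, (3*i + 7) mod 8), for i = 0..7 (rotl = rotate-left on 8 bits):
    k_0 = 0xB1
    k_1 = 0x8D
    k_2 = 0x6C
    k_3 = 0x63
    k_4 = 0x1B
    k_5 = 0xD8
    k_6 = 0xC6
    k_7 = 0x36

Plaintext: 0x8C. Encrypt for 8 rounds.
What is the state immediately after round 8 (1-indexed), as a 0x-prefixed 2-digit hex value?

0x3D

s_0 = plaintext = 0x8C
s_1 = Round(s_0, k_0) = 0xC8
s_2 = Round(s_1, k_1) = 0x89
s_3 = Round(s_2, k_2) = 0x9D
s_4 = Round(s_3, k_3) = 0xD1
s_5 = Round(s_4, k_4) = 0x1B
s_6 = Round(s_5, k_5) = 0xB8
s_7 = Round(s_6, k_6) = 0x83
s_8 = Round(s_7, k_7) = 0x3D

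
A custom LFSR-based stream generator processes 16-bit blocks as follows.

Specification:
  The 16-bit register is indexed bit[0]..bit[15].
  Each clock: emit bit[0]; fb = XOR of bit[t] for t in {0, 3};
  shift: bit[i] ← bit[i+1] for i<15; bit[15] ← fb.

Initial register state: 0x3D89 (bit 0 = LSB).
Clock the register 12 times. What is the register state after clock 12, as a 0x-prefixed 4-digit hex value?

reg_0 = 0x3D89
clock 1: out=1, reg = 0x1EC4
clock 2: out=0, reg = 0x0F62
clock 3: out=0, reg = 0x07B1
clock 4: out=1, reg = 0x83D8
clock 5: out=0, reg = 0xC1EC
clock 6: out=0, reg = 0xE0F6
clock 7: out=0, reg = 0x707B
clock 8: out=1, reg = 0x383D
clock 9: out=1, reg = 0x1C1E
clock 10: out=0, reg = 0x8E0F
clock 11: out=1, reg = 0x4707
clock 12: out=1, reg = 0xA383

0xA383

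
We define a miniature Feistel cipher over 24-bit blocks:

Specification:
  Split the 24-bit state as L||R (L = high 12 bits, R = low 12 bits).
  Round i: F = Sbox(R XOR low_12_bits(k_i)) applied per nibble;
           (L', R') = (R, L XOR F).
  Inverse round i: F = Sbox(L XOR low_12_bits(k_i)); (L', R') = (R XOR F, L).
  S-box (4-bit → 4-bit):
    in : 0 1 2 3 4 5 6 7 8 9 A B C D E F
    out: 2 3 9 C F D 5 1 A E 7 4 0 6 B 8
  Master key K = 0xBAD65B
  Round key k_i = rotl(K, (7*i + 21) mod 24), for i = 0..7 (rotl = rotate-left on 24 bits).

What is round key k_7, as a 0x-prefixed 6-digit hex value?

0xEEB596

K = 0xBAD65B
k_0 = rotl(K, (7*0+21) mod 24) = rotl(K, 21) = 0x775ACB
k_1 = rotl(K, (7*1+21) mod 24) = rotl(K, 4) = 0xAD65BB
k_2 = rotl(K, (7*2+21) mod 24) = rotl(K, 11) = 0xB2DDD6
k_3 = rotl(K, (7*3+21) mod 24) = rotl(K, 18) = 0x6EEB59
k_4 = rotl(K, (7*4+21) mod 24) = rotl(K, 1) = 0x75ACB7
k_5 = rotl(K, (7*5+21) mod 24) = rotl(K, 8) = 0xD65BBA
k_6 = rotl(K, (7*6+21) mod 24) = rotl(K, 15) = 0x2DDD6B
k_7 = rotl(K, (7*7+21) mod 24) = rotl(K, 22) = 0xEEB596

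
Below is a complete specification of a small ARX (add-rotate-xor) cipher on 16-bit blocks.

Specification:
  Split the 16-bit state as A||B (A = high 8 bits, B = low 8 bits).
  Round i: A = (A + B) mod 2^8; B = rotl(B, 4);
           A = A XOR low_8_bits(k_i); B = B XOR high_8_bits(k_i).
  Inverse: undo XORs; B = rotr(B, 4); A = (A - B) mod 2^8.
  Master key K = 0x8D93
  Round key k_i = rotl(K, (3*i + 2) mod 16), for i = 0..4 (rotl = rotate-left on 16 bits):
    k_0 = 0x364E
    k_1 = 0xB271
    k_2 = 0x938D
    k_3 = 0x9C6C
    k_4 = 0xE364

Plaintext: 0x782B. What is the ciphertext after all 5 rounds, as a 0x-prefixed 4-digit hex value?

0x5A16

s_0 = plaintext = 0x782B
s_1 = Round(s_0, k_0) = 0xED84
s_2 = Round(s_1, k_1) = 0x00FA
s_3 = Round(s_2, k_2) = 0x773C
s_4 = Round(s_3, k_3) = 0xDF5F
s_5 = Round(s_4, k_4) = 0x5A16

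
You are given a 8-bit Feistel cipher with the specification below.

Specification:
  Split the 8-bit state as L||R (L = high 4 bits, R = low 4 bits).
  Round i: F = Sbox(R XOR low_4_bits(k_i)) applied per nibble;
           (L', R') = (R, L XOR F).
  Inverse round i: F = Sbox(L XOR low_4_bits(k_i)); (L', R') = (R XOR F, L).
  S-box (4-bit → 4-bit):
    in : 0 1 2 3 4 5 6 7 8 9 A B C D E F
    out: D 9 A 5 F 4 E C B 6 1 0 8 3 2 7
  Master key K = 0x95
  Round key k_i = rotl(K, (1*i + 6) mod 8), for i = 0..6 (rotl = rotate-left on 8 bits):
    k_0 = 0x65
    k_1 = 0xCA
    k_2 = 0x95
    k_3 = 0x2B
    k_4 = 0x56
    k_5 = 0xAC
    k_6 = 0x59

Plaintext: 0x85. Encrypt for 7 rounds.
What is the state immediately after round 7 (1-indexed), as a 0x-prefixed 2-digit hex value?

s_0 = plaintext = 0x85
s_1 = Round(s_0, k_0) = 0x55
s_2 = Round(s_1, k_1) = 0x52
s_3 = Round(s_2, k_2) = 0x29
s_4 = Round(s_3, k_3) = 0x98
s_5 = Round(s_4, k_4) = 0x8B
s_6 = Round(s_5, k_5) = 0xB4
s_7 = Round(s_6, k_6) = 0x48

0x48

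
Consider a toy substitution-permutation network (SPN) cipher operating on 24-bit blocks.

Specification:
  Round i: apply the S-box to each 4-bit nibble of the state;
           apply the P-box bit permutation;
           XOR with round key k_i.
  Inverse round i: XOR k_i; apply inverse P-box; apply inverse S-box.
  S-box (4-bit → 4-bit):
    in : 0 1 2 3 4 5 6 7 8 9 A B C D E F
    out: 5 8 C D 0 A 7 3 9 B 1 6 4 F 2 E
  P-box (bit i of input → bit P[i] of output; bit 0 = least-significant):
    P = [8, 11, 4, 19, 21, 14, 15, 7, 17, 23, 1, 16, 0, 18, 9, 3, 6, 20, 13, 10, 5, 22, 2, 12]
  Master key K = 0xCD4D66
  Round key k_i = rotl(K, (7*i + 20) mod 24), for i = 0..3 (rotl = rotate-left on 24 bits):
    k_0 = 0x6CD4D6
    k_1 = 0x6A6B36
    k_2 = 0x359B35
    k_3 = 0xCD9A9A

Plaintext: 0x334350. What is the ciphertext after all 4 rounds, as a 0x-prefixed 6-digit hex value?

0xF6AE7B

s_0 = plaintext = 0x334350
s_1 = Round(s_0, k_0) = 0x6FA120
s_2 = Round(s_1, k_1) = 0x3BCE83
s_3 = Round(s_2, k_2) = 0x8DA881
s_4 = Round(s_3, k_3) = 0xF6AE7B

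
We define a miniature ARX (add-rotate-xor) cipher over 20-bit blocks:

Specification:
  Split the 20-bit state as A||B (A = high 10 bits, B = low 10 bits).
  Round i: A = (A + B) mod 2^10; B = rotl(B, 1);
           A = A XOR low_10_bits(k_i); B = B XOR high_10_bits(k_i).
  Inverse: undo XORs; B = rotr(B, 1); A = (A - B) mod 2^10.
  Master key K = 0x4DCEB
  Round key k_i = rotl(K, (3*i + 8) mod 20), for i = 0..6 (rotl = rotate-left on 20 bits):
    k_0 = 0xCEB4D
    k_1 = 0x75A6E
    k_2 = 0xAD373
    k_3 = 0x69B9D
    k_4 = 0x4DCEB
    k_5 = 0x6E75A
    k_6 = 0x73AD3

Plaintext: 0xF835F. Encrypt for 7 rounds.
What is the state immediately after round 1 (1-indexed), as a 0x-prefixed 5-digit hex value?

0x1C985

s_0 = plaintext = 0xF835F
s_1 = Round(s_0, k_0) = 0x1C985
s_2 = Round(s_1, k_1) = 0xE66DC
s_3 = Round(s_2, k_2) = 0x41B0D
s_4 = Round(s_3, k_3) = 0xE3BBD
s_5 = Round(s_4, k_4) = 0xE824C
s_6 = Round(s_5, k_5) = 0xAD920
s_7 = Round(s_6, k_6) = 0x4178E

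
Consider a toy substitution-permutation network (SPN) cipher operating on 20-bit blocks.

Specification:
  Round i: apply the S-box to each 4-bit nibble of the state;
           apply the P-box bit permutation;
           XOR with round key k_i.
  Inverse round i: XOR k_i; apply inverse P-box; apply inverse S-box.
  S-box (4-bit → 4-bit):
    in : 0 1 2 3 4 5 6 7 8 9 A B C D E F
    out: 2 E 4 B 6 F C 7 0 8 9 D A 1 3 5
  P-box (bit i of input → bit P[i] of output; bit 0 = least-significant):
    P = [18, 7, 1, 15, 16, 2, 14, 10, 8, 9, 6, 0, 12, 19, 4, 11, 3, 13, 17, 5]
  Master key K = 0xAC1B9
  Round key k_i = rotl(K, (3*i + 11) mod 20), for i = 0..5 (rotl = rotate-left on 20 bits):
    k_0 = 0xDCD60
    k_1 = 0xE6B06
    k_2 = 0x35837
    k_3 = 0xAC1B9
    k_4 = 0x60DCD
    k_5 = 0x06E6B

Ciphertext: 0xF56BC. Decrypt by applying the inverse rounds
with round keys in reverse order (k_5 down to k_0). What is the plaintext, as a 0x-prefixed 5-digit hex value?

0xF37EB

s_0 = ciphertext = 0xF56BC
s_1 = InvRound(s_0, k_5) = 0x456E7
s_2 = InvRound(s_1, k_4) = 0xBAE22
s_3 = InvRound(s_2, k_3) = 0xE63B4
s_4 = InvRound(s_3, k_2) = 0x033D7
s_5 = InvRound(s_4, k_1) = 0x2562E
s_6 = InvRound(s_5, k_0) = 0xF37EB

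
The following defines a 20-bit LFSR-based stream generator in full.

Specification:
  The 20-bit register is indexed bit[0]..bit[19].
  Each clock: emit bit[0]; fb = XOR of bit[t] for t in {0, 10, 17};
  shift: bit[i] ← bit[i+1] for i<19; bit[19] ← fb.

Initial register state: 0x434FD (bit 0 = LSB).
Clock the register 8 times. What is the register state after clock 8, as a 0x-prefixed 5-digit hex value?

reg_0 = 0x434FD
clock 1: out=1, reg = 0x21A7E
clock 2: out=0, reg = 0x90D3F
clock 3: out=1, reg = 0x4869F
clock 4: out=1, reg = 0x2434F
clock 5: out=1, reg = 0x121A7
clock 6: out=1, reg = 0x890D3
clock 7: out=1, reg = 0xC4869
clock 8: out=1, reg = 0xE2434

0xE2434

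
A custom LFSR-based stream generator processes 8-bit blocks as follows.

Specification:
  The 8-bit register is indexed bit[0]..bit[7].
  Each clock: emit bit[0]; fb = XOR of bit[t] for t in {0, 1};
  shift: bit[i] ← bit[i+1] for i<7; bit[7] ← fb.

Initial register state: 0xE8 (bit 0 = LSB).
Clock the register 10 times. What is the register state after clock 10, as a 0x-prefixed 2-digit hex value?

reg_0 = 0xE8
clock 1: out=0, reg = 0x74
clock 2: out=0, reg = 0x3A
clock 3: out=0, reg = 0x9D
clock 4: out=1, reg = 0xCE
clock 5: out=0, reg = 0xE7
clock 6: out=1, reg = 0x73
clock 7: out=1, reg = 0x39
clock 8: out=1, reg = 0x9C
clock 9: out=0, reg = 0x4E
clock 10: out=0, reg = 0xA7

0xA7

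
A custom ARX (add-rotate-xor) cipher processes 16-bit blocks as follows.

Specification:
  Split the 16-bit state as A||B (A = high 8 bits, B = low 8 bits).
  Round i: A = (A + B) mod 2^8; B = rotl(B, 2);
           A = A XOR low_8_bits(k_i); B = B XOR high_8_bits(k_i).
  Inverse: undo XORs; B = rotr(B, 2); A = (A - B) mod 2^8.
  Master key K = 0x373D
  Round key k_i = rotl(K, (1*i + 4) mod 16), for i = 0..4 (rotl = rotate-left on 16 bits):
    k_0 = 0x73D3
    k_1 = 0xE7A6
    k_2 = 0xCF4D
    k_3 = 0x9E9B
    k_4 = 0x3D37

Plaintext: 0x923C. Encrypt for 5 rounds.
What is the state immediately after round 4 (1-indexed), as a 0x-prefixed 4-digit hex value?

0x913F

s_0 = plaintext = 0x923C
s_1 = Round(s_0, k_0) = 0x1D83
s_2 = Round(s_1, k_1) = 0x06E9
s_3 = Round(s_2, k_2) = 0xA268
s_4 = Round(s_3, k_3) = 0x913F
s_5 = Round(s_4, k_4) = 0xE7C1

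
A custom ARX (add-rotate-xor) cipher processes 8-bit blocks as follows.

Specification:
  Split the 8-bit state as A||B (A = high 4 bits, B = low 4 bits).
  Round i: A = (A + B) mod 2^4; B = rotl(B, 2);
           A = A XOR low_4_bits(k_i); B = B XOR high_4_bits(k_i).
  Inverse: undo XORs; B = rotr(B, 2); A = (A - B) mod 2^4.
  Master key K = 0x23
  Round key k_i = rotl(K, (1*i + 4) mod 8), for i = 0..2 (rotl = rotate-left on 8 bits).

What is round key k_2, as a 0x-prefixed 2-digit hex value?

K = 0x23
k_0 = rotl(K, (1*0+4) mod 8) = rotl(K, 4) = 0x32
k_1 = rotl(K, (1*1+4) mod 8) = rotl(K, 5) = 0x64
k_2 = rotl(K, (1*2+4) mod 8) = rotl(K, 6) = 0xC8

0xC8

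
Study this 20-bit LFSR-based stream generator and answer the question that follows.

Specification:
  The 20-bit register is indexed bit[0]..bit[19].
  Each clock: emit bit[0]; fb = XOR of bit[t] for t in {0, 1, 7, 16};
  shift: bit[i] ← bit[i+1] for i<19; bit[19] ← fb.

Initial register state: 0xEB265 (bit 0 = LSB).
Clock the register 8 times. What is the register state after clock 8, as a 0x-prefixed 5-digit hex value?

0xEDEB2

reg_0 = 0xEB265
clock 1: out=1, reg = 0xF5932
clock 2: out=0, reg = 0x7AC99
clock 3: out=1, reg = 0xBD64C
clock 4: out=0, reg = 0xDEB26
clock 5: out=0, reg = 0x6F593
clock 6: out=1, reg = 0xB7AC9
clock 7: out=1, reg = 0xDBD64
clock 8: out=0, reg = 0xEDEB2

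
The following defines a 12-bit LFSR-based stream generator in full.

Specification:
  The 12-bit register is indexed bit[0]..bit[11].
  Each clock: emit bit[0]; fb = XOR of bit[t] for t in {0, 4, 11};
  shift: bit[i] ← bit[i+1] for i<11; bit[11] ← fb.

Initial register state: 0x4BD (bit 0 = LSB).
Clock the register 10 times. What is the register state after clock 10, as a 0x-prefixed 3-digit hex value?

0x949

reg_0 = 0x4BD
clock 1: out=1, reg = 0x25E
clock 2: out=0, reg = 0x92F
clock 3: out=1, reg = 0x497
clock 4: out=1, reg = 0x24B
clock 5: out=1, reg = 0x925
clock 6: out=1, reg = 0x492
clock 7: out=0, reg = 0xA49
clock 8: out=1, reg = 0x524
clock 9: out=0, reg = 0x292
clock 10: out=0, reg = 0x949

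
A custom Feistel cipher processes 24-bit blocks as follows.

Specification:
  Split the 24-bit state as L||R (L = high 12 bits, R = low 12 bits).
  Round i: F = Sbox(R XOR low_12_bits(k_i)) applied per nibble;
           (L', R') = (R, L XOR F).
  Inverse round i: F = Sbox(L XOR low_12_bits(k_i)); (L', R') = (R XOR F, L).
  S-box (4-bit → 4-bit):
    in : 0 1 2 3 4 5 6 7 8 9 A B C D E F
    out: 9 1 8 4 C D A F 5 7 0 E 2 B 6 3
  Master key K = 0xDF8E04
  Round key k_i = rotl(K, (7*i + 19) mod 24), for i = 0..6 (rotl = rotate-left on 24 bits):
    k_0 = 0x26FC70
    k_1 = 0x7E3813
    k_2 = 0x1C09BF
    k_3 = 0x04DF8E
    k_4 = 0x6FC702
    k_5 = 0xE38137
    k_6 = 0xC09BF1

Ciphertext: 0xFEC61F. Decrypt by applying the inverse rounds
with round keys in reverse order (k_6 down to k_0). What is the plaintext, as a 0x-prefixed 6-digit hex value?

0x28084D

s_0 = ciphertext = 0xFEC61F
s_1 = InvRound(s_0, k_6) = 0xA04FEC
s_2 = InvRound(s_1, k_5) = 0x1A8A04
s_3 = InvRound(s_2, k_4) = 0x0041A8
s_4 = InvRound(s_3, k_3) = 0x2F8004
s_5 = InvRound(s_4, k_2) = 0xECB2F8
s_6 = InvRound(s_5, k_1) = 0x84DECB
s_7 = InvRound(s_6, k_0) = 0x28084D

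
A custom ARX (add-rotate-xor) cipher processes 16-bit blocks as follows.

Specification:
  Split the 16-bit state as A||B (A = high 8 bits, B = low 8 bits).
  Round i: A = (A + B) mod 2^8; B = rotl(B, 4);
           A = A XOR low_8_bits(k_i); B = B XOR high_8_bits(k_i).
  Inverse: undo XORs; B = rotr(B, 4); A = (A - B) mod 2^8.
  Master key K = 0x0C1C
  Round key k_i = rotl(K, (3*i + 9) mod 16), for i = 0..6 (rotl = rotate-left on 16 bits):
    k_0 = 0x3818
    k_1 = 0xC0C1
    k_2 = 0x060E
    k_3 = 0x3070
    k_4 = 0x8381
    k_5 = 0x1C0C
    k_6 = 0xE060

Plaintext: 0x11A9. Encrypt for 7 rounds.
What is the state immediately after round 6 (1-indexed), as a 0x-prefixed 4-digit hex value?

0xD69E

s_0 = plaintext = 0x11A9
s_1 = Round(s_0, k_0) = 0xA2A2
s_2 = Round(s_1, k_1) = 0x85EA
s_3 = Round(s_2, k_2) = 0x61A8
s_4 = Round(s_3, k_3) = 0x79BA
s_5 = Round(s_4, k_4) = 0xB228
s_6 = Round(s_5, k_5) = 0xD69E
s_7 = Round(s_6, k_6) = 0x1409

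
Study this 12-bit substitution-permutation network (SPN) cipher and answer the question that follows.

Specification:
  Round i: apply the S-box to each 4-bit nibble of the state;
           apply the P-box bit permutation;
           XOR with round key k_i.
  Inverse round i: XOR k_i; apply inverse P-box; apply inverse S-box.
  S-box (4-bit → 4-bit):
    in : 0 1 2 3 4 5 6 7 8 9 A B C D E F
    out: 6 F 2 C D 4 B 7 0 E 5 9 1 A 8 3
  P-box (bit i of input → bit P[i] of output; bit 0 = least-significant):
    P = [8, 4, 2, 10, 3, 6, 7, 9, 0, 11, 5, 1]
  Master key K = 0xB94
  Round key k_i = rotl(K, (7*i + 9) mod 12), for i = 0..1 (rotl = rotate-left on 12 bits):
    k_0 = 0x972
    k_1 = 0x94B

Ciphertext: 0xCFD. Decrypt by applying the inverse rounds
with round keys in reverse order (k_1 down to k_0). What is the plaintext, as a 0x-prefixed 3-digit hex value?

s_0 = ciphertext = 0xCFD
s_1 = InvRound(s_0, k_1) = 0x351
s_2 = InvRound(s_1, k_0) = 0x1E8

0x1E8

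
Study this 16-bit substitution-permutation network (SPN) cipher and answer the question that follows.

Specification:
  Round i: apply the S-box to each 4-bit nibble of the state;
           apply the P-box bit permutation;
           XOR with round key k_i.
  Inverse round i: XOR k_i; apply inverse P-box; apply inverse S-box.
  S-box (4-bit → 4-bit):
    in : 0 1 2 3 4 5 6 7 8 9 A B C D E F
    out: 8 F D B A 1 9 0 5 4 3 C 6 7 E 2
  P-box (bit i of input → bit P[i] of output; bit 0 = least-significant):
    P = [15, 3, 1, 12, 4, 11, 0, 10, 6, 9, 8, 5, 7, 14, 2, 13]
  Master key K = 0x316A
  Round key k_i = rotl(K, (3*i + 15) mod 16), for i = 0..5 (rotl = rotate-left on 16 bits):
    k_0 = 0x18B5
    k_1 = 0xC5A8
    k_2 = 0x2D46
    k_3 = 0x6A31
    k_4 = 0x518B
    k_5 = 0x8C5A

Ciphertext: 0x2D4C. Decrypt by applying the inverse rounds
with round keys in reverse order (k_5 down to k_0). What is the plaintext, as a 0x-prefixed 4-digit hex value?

0xA4D9

s_0 = ciphertext = 0x2D4C
s_1 = InvRound(s_0, k_5) = 0xB958
s_2 = InvRound(s_1, k_4) = 0x35D8
s_3 = InvRound(s_2, k_3) = 0xA1E4
s_4 = InvRound(s_3, k_2) = 0x5048
s_5 = InvRound(s_4, k_1) = 0x5206
s_6 = InvRound(s_5, k_0) = 0xA4D9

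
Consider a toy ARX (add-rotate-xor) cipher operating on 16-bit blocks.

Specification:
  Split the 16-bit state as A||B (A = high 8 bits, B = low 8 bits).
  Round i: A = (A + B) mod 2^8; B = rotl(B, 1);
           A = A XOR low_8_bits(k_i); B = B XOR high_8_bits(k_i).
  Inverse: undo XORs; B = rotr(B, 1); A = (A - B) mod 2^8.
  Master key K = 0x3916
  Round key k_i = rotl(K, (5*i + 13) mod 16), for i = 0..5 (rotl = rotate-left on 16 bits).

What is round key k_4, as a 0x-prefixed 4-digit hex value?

K = 0x3916
k_0 = rotl(K, (5*0+13) mod 16) = rotl(K, 13) = 0xC722
k_1 = rotl(K, (5*1+13) mod 16) = rotl(K, 2) = 0xE458
k_2 = rotl(K, (5*2+13) mod 16) = rotl(K, 7) = 0x8B1C
k_3 = rotl(K, (5*3+13) mod 16) = rotl(K, 12) = 0x6391
k_4 = rotl(K, (5*4+13) mod 16) = rotl(K, 1) = 0x722C

0x722C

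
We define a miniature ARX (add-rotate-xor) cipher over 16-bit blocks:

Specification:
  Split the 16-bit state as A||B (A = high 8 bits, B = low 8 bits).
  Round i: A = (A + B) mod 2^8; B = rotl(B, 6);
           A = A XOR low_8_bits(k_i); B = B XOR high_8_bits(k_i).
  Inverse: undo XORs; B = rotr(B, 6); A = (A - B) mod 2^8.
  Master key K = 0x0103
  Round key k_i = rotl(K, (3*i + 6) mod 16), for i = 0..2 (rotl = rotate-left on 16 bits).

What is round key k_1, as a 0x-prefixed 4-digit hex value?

0x0602

K = 0x0103
k_0 = rotl(K, (3*0+6) mod 16) = rotl(K, 6) = 0x40C0
k_1 = rotl(K, (3*1+6) mod 16) = rotl(K, 9) = 0x0602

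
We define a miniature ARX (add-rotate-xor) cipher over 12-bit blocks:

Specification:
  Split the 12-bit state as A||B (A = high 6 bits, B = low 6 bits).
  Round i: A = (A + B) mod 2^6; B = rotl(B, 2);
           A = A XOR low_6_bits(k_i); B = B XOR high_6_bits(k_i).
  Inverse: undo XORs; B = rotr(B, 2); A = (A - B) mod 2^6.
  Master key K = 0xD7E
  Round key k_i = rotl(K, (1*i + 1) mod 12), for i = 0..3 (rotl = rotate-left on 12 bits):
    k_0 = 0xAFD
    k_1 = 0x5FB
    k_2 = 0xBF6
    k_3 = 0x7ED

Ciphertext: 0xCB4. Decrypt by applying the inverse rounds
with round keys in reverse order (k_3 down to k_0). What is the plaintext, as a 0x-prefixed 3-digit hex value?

0x9B2

s_0 = ciphertext = 0xCB4
s_1 = InvRound(s_0, k_3) = 0x97A
s_2 = InvRound(s_1, k_2) = 0xF95
s_3 = InvRound(s_2, k_1) = 0x960
s_4 = InvRound(s_3, k_0) = 0x9B2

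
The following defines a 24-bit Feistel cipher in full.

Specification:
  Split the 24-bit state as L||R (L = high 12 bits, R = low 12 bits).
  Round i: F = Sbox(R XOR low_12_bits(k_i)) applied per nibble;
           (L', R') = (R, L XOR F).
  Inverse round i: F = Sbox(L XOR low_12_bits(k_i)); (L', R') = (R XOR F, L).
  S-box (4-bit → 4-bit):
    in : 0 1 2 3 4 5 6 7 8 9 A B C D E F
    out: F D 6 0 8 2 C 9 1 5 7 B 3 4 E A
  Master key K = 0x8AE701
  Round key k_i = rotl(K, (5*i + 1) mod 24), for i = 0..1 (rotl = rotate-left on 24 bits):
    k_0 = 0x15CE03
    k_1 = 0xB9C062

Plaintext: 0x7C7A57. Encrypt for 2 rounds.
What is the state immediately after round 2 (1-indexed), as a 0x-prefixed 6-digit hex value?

0xFEF043

s_0 = plaintext = 0x7C7A57
s_1 = Round(s_0, k_0) = 0xA57FEF
s_2 = Round(s_1, k_1) = 0xFEF043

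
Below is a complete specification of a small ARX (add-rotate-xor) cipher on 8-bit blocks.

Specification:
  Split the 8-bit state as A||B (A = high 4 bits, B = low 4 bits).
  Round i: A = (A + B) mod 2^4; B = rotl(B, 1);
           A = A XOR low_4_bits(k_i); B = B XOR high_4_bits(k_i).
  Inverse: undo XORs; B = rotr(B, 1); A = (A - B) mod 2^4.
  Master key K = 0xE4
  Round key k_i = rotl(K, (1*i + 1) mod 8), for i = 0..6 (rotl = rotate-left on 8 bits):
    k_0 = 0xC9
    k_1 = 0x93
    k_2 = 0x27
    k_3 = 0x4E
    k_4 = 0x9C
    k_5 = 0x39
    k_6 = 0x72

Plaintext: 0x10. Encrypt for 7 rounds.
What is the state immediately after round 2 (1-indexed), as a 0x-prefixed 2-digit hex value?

s_0 = plaintext = 0x10
s_1 = Round(s_0, k_0) = 0x8C
s_2 = Round(s_1, k_1) = 0x70
s_3 = Round(s_2, k_2) = 0x02
s_4 = Round(s_3, k_3) = 0xC0
s_5 = Round(s_4, k_4) = 0x09
s_6 = Round(s_5, k_5) = 0x00
s_7 = Round(s_6, k_6) = 0x27

0x70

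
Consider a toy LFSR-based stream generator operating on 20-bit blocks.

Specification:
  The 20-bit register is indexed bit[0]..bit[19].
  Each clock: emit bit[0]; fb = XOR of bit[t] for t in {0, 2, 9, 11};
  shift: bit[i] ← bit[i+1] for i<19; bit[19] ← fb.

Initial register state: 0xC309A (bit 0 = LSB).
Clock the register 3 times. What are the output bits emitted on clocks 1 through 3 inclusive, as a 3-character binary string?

reg_0 = 0xC309A
clock 1: out=0, reg = 0x6184D
clock 2: out=1, reg = 0xB0C26
clock 3: out=0, reg = 0x58613

010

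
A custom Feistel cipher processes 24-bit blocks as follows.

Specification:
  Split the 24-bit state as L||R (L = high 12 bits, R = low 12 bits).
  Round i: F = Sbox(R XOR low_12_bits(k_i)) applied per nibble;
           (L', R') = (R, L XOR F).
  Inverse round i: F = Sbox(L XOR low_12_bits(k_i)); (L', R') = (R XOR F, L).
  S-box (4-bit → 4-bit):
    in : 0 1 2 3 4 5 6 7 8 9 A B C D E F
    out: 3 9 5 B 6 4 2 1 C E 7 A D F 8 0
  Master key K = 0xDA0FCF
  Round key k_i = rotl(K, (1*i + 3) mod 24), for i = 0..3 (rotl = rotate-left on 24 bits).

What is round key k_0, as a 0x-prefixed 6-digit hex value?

0xD07E7E

K = 0xDA0FCF
k_0 = rotl(K, (1*0+3) mod 24) = rotl(K, 3) = 0xD07E7E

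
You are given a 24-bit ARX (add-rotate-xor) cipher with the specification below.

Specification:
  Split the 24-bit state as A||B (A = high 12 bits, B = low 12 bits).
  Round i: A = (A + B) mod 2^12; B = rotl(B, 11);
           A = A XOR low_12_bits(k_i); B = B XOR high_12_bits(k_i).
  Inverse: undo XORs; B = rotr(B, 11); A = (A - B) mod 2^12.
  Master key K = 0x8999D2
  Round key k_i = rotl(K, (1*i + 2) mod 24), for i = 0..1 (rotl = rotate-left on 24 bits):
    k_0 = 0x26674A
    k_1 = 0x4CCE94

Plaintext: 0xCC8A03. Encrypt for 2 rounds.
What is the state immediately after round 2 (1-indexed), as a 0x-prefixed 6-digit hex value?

0xE7CB7F

s_0 = plaintext = 0xCC8A03
s_1 = Round(s_0, k_0) = 0x181F67
s_2 = Round(s_1, k_1) = 0xE7CB7F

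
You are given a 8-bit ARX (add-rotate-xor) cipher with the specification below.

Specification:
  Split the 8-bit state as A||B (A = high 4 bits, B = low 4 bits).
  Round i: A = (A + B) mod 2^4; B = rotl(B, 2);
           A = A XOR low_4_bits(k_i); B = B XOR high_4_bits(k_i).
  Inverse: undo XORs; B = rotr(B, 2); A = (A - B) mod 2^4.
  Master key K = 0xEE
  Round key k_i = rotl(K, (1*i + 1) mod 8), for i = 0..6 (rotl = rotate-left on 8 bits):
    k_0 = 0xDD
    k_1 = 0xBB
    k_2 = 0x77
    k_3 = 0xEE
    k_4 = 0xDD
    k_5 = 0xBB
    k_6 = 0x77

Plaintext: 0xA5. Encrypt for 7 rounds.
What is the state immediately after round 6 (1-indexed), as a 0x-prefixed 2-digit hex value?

0x56

s_0 = plaintext = 0xA5
s_1 = Round(s_0, k_0) = 0x28
s_2 = Round(s_1, k_1) = 0x19
s_3 = Round(s_2, k_2) = 0xD1
s_4 = Round(s_3, k_3) = 0x0A
s_5 = Round(s_4, k_4) = 0x77
s_6 = Round(s_5, k_5) = 0x56
s_7 = Round(s_6, k_6) = 0xCE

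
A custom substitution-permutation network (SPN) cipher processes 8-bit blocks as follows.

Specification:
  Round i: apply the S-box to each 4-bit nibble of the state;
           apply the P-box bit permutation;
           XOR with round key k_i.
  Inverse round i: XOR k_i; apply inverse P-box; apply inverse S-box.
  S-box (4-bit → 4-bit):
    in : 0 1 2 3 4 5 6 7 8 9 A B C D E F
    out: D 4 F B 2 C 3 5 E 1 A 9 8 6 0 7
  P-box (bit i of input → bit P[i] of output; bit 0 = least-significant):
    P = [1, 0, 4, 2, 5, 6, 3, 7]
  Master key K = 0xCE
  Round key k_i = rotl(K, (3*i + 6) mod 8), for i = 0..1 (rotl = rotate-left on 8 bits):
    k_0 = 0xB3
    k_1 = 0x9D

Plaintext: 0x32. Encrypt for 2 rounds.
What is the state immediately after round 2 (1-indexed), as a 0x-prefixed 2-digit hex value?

0xDC

s_0 = plaintext = 0x32
s_1 = Round(s_0, k_0) = 0x44
s_2 = Round(s_1, k_1) = 0xDC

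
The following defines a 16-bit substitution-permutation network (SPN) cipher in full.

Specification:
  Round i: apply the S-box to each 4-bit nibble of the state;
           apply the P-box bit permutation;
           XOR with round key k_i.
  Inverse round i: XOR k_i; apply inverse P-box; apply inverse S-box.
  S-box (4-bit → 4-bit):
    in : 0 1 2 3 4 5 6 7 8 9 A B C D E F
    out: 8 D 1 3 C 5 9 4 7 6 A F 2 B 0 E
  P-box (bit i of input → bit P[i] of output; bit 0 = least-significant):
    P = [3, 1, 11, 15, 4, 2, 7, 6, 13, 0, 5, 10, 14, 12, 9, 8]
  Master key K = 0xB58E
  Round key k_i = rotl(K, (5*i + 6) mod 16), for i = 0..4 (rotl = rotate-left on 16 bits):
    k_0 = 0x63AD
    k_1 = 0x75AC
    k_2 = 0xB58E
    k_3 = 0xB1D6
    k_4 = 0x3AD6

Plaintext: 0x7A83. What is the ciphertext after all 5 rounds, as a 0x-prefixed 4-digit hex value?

0xD1D3

s_0 = plaintext = 0x7A83
s_1 = Round(s_0, k_0) = 0x6532
s_2 = Round(s_1, k_1) = 0x1490
s_3 = Round(s_2, k_2) = 0x722A
s_4 = Round(s_3, k_3) = 0x13C4
s_5 = Round(s_4, k_4) = 0xD1D3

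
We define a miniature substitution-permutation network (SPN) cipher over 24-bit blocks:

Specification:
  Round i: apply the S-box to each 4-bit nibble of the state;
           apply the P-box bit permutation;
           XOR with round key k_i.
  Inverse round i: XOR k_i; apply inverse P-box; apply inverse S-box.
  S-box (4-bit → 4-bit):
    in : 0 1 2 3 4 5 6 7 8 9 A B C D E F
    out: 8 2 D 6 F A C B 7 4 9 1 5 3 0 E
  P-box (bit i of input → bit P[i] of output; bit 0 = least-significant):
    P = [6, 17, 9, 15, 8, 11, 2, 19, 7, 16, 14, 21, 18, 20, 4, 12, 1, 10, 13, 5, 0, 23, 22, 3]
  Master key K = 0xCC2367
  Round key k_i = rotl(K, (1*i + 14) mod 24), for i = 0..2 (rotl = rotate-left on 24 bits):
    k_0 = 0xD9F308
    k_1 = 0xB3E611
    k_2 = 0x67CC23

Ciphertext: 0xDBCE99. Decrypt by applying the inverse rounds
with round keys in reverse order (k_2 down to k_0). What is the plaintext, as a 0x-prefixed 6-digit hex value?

0xE896FD

s_0 = ciphertext = 0xDBCE99
s_1 = InvRound(s_0, k_2) = 0x5A8A09
s_2 = InvRound(s_1, k_1) = 0xF39F5E
s_3 = InvRound(s_2, k_0) = 0xE896FD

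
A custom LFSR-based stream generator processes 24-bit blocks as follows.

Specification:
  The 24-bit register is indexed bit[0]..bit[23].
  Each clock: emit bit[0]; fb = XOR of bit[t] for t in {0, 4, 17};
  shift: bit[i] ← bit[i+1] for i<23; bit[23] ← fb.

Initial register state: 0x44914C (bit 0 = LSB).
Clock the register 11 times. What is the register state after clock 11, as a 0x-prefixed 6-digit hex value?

reg_0 = 0x44914C
clock 1: out=0, reg = 0x2248A6
clock 2: out=0, reg = 0x912453
clock 3: out=1, reg = 0x489229
clock 4: out=1, reg = 0xA44914
clock 5: out=0, reg = 0xD2248A
clock 6: out=0, reg = 0xE91245
clock 7: out=1, reg = 0xF48922
clock 8: out=0, reg = 0x7A4491
clock 9: out=1, reg = 0xBD2248
clock 10: out=0, reg = 0x5E9124
clock 11: out=0, reg = 0xAF4892

0xAF4892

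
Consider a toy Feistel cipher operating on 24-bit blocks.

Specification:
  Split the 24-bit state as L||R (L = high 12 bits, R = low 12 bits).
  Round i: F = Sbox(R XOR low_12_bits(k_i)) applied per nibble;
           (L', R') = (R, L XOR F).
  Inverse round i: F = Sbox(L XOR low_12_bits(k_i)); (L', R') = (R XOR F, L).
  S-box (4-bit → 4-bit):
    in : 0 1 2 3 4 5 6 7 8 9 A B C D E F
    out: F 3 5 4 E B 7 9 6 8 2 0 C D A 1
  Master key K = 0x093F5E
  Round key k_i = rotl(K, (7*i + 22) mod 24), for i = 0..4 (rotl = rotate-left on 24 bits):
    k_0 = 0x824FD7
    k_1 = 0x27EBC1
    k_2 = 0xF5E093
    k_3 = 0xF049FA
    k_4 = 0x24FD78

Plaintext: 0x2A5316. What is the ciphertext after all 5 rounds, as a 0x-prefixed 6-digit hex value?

s_0 = plaintext = 0x2A5316
s_1 = Round(s_0, k_0) = 0x316E66
s_2 = Round(s_1, k_1) = 0xE6683F
s_3 = Round(s_2, k_2) = 0x83F84A
s_4 = Round(s_3, k_3) = 0x84AB30
s_5 = Round(s_4, k_4) = 0xB30FAC

0xB30FAC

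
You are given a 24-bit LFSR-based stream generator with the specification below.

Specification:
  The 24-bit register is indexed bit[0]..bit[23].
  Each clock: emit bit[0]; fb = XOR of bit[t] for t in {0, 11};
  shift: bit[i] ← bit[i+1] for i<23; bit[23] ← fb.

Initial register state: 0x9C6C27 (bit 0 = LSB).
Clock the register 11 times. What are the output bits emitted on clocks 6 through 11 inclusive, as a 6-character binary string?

100001

reg_0 = 0x9C6C27
clock 1: out=1, reg = 0x4E3613
clock 2: out=1, reg = 0xA71B09
clock 3: out=1, reg = 0x538D84
clock 4: out=0, reg = 0xA9C6C2
clock 5: out=0, reg = 0x54E361
clock 6: out=1, reg = 0xAA71B0
clock 7: out=0, reg = 0x5538D8
clock 8: out=0, reg = 0xAA9C6C
clock 9: out=0, reg = 0xD54E36
clock 10: out=0, reg = 0xEAA71B
clock 11: out=1, reg = 0xF5538D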